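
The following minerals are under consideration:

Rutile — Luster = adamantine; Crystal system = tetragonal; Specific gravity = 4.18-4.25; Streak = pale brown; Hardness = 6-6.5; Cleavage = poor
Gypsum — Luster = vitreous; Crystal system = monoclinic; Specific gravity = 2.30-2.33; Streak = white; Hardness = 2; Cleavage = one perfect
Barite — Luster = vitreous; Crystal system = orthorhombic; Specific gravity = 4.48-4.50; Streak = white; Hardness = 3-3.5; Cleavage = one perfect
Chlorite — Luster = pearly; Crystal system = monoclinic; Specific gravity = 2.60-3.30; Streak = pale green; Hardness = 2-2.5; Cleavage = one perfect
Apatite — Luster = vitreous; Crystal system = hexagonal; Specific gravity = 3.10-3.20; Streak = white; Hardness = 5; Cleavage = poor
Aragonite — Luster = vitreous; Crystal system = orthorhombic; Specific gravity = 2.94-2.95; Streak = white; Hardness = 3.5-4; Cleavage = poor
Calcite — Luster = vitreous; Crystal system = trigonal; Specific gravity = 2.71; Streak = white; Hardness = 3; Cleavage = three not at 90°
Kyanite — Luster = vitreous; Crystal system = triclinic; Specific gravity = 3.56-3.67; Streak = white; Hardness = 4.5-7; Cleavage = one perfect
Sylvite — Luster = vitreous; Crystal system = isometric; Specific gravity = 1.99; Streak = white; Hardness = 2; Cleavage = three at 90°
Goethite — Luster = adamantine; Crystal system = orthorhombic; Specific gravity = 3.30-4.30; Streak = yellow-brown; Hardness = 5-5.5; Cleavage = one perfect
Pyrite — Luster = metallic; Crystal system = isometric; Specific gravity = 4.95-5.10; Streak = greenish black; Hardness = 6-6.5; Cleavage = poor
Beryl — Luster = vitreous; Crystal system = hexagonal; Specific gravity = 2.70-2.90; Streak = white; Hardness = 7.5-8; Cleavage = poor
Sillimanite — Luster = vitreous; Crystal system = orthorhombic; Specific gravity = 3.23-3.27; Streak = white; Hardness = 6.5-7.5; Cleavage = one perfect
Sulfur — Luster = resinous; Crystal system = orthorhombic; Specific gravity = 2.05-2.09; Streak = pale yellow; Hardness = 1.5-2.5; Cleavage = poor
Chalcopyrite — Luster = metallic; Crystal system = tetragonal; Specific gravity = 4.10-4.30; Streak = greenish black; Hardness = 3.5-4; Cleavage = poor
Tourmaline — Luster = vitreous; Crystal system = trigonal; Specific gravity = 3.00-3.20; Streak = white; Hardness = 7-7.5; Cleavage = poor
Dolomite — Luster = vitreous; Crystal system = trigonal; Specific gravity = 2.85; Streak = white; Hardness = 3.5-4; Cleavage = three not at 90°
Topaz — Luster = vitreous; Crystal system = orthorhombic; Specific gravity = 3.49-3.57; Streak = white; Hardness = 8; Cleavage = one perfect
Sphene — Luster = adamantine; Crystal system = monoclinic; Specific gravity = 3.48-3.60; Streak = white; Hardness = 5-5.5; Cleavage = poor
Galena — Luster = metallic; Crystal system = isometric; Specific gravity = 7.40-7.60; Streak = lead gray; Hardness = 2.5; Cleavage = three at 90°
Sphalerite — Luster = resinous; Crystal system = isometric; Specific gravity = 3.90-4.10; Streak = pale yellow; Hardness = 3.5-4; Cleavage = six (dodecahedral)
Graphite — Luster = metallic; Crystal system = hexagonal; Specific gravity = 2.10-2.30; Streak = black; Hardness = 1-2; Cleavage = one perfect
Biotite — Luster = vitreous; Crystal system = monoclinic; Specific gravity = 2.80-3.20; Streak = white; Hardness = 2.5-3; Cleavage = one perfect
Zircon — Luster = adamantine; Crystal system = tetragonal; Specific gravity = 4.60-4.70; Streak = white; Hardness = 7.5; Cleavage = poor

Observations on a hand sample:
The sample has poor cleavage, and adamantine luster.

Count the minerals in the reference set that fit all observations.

3

Poor cleavage: narrows the field to Rutile, Apatite, Aragonite, Pyrite, Beryl, Sulfur, Chalcopyrite, Tourmaline, Sphene, Zircon.
Adamantine luster: narrows the field to Rutile, Sphene, Zircon.
Consistent with every observation: Rutile, Sphene, Zircon.
That is 3 minerals.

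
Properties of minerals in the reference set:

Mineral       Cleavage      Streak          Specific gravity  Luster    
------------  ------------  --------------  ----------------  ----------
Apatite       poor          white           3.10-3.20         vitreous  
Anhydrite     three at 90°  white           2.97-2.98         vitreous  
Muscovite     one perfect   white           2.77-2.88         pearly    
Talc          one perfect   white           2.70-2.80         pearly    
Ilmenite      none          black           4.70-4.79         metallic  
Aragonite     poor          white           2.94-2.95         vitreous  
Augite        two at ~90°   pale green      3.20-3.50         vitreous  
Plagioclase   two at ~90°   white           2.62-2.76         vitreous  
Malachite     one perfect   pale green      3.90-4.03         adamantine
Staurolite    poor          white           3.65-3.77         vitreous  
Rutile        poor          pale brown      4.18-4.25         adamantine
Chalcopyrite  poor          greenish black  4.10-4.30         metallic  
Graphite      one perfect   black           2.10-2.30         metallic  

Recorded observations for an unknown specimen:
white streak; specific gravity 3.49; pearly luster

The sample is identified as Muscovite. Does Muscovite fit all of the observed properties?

No

White streak — matches Muscovite (white streak).
Specific gravity 3.49 — Muscovite has SG 2.77-2.88; which does not match.
Pearly luster — matches Muscovite (pearly luster).
Muscovite is excluded by the specific gravity.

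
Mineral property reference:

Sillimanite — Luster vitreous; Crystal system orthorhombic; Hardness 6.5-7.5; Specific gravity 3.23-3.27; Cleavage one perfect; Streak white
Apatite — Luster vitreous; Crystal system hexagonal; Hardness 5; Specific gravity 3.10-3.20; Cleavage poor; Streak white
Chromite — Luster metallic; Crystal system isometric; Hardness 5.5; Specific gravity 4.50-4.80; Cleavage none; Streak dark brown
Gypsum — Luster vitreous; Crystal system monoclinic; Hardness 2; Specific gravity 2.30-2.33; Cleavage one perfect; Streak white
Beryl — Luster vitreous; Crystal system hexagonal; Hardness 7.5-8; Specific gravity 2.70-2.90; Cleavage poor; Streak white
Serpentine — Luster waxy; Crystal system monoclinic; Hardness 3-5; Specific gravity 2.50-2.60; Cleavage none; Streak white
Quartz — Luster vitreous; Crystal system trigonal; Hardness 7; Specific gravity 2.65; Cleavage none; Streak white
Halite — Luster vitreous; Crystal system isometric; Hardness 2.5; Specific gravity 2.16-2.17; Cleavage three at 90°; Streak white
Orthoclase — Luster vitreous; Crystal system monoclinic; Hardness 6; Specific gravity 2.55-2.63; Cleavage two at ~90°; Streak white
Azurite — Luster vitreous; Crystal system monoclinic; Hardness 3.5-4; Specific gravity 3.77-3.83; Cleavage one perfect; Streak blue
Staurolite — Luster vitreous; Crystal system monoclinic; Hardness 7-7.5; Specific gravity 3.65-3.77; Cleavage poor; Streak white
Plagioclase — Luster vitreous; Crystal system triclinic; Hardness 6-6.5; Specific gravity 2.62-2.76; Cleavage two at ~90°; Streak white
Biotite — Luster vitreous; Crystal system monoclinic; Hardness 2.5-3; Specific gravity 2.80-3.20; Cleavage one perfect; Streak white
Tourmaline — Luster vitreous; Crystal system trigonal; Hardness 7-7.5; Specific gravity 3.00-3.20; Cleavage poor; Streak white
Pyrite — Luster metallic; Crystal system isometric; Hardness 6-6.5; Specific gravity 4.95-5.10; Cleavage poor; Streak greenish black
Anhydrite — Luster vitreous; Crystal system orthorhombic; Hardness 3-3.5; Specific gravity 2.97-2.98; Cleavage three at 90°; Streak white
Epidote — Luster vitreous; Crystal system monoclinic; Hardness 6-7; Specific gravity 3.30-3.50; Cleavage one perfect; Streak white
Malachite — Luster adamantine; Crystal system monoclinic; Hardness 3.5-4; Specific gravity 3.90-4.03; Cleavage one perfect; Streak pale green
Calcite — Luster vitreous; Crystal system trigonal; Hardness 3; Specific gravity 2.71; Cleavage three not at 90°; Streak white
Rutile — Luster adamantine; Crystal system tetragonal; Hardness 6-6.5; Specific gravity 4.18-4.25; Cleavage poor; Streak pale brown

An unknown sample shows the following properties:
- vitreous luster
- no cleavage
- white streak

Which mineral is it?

Vitreous luster eliminates Chromite, Serpentine, Pyrite, Malachite, Rutile.
No cleavage: narrows the field to Quartz.
White streak: consistent with all remaining minerals.
The only mineral consistent with every observation is Quartz.

Quartz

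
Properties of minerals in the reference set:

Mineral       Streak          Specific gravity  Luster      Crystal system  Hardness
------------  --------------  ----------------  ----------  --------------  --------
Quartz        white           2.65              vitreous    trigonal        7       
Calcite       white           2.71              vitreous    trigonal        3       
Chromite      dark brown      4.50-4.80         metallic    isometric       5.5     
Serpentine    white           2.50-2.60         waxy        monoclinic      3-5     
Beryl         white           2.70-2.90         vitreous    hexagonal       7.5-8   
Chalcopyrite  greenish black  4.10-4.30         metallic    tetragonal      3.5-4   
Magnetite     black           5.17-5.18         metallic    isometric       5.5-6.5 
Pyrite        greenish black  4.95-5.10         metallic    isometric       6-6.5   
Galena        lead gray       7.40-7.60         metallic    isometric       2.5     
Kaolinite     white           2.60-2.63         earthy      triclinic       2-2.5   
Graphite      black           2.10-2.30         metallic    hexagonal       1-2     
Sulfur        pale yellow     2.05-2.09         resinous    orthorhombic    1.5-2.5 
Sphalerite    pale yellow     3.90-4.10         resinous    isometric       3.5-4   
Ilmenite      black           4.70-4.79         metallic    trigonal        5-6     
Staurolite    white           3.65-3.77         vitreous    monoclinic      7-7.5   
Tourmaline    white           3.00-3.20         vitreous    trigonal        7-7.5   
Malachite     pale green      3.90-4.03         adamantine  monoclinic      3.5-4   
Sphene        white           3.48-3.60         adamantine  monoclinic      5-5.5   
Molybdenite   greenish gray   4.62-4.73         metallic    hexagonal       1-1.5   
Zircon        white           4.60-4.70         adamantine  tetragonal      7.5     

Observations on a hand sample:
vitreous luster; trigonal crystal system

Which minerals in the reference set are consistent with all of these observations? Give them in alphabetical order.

Vitreous luster: only Quartz, Calcite, Beryl, Staurolite, Tourmaline remain.
Trigonal crystal system is inconsistent with Beryl, Staurolite.
Remaining candidates: Calcite, Quartz, Tourmaline.

Calcite, Quartz, Tourmaline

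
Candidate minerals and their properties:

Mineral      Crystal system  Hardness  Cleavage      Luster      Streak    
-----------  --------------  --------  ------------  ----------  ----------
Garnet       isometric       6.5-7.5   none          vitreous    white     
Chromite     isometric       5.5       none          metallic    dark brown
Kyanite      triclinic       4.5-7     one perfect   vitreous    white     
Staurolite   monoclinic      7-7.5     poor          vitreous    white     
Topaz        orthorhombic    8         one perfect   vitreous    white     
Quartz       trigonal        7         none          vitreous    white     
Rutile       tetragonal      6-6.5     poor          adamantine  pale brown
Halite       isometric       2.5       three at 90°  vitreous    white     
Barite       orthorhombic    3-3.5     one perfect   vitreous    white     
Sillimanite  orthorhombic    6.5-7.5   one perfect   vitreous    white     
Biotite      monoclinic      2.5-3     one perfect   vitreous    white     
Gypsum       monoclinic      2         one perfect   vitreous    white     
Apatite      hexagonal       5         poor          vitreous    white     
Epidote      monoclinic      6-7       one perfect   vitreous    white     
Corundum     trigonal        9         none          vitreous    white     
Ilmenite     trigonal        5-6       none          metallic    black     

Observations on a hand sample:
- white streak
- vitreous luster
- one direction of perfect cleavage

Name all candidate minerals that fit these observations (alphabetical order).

Barite, Biotite, Epidote, Gypsum, Kyanite, Sillimanite, Topaz

White streak eliminates Chromite, Rutile, Ilmenite.
Vitreous luster — no further eliminations.
One direction of perfect cleavage excludes Garnet, Staurolite, Quartz, Halite, Apatite, Corundum.
The minerals that satisfy all observations are Barite, Biotite, Epidote, Gypsum, Kyanite, Sillimanite, Topaz.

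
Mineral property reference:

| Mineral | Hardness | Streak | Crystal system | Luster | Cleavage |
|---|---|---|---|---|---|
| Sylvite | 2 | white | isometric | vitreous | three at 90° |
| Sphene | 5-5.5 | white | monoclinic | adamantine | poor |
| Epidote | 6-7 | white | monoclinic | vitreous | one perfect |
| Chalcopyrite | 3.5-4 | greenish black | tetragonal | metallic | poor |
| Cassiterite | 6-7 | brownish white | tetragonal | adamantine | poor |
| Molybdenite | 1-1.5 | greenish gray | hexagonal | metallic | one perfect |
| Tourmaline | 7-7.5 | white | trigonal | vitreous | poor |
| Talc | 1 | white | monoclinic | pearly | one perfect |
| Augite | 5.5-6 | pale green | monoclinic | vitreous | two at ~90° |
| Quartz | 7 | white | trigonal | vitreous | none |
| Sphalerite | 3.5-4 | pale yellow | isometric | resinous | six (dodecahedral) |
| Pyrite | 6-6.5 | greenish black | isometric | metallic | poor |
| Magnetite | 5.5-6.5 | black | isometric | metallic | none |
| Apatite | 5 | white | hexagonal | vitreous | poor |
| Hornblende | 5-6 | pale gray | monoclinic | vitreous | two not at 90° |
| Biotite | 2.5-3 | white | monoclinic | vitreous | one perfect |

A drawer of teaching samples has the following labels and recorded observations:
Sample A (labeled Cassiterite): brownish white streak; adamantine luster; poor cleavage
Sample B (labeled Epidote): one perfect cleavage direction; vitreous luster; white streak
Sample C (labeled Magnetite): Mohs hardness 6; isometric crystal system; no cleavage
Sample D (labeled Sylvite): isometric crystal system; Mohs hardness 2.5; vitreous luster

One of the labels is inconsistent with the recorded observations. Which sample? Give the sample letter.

Sample A: every observation is compatible with the reference values for Cassiterite.
Sample B: every observation is compatible with the reference values for Epidote.
Sample C: every observation is compatible with the reference values for Magnetite.
Sample D: Sylvite has hardness 2, but the record shows Mohs hardness 2.5 — this label is wrong.
Only sample D is inconsistent with its label.

D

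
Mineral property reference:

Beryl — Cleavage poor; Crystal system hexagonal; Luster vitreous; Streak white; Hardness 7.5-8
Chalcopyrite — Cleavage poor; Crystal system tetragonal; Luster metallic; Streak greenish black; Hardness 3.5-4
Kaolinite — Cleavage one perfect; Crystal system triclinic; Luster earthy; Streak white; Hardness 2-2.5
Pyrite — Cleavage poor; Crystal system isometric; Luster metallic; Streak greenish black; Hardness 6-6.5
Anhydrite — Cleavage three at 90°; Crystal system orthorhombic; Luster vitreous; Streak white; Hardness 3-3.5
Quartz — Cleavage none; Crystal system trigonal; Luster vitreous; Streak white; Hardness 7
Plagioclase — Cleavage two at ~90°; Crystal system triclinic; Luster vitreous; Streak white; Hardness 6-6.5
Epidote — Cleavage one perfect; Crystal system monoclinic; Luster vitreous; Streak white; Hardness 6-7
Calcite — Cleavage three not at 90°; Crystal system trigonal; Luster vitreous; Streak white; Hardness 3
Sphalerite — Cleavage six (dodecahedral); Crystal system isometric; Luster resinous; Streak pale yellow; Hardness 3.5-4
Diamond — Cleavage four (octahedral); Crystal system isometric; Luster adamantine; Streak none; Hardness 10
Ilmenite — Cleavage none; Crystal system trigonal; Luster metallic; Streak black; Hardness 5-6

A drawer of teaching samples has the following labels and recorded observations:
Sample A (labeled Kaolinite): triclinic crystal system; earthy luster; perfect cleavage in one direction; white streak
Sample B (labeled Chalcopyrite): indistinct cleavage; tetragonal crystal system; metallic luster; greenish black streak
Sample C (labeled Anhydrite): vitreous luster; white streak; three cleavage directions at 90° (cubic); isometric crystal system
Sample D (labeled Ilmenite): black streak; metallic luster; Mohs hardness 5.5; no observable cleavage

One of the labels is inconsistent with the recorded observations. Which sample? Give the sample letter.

C

Sample A: every observation is compatible with the reference values for Kaolinite.
Sample B: every observation is compatible with the reference values for Chalcopyrite.
Sample C: Anhydrite has orthorhombic system, but the record shows isometric crystal system — this label is wrong.
Sample D: every observation is compatible with the reference values for Ilmenite.
The mislabeled specimen is C.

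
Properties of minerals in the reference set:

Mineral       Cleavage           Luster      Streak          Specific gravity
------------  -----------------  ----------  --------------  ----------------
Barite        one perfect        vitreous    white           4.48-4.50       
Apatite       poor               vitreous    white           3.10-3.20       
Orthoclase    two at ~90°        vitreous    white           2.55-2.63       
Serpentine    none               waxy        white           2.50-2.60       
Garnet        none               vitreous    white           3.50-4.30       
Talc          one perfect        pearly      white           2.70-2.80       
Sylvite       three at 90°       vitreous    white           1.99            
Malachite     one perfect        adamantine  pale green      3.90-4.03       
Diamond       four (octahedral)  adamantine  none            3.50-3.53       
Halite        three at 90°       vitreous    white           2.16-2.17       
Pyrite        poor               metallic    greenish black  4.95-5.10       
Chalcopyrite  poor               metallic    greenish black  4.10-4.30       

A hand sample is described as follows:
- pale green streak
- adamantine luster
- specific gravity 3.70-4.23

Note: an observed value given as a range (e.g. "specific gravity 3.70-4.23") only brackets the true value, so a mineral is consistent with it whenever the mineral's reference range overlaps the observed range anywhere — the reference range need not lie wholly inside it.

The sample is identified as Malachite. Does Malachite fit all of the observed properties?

Pale green streak — fits Malachite (pale green streak).
Adamantine luster — fits Malachite (adamantine luster).
Specific gravity 3.70-4.23 — fits Malachite (SG 3.90-4.03).
Every observed property is compatible with the reference values for Malachite.

Yes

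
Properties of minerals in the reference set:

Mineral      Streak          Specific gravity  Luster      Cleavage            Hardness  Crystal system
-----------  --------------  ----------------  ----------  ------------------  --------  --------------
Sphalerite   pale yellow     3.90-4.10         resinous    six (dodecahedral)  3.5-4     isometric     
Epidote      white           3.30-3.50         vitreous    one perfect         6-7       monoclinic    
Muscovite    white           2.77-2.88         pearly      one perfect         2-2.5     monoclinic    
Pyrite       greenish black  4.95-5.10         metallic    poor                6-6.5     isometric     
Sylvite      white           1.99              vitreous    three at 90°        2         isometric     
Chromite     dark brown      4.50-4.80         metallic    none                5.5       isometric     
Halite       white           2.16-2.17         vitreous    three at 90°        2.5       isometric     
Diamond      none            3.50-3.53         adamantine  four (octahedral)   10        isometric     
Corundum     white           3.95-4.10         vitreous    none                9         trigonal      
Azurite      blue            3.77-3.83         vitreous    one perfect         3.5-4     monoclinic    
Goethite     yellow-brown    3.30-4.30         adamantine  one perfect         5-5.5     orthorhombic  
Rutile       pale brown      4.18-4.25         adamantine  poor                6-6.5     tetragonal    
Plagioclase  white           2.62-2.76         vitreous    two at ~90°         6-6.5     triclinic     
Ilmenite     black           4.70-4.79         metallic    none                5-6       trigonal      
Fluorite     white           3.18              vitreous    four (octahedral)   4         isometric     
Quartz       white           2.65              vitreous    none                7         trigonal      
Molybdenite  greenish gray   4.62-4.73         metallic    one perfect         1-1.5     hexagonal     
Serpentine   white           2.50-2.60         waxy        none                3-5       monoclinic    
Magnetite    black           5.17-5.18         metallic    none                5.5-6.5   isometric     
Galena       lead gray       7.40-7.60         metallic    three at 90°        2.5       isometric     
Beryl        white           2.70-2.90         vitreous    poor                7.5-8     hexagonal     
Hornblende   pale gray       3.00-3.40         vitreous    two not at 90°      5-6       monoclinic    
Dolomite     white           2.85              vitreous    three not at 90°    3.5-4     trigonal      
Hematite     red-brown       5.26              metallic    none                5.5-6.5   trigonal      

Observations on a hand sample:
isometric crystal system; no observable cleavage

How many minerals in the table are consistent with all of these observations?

2

Isometric crystal system — leaves Sphalerite, Pyrite, Sylvite, Chromite, Halite, Diamond, Fluorite, Magnetite, Galena.
No observable cleavage — Chromite, Magnetite remain.
The minerals that satisfy all observations are Chromite, Magnetite.
That is 2 minerals.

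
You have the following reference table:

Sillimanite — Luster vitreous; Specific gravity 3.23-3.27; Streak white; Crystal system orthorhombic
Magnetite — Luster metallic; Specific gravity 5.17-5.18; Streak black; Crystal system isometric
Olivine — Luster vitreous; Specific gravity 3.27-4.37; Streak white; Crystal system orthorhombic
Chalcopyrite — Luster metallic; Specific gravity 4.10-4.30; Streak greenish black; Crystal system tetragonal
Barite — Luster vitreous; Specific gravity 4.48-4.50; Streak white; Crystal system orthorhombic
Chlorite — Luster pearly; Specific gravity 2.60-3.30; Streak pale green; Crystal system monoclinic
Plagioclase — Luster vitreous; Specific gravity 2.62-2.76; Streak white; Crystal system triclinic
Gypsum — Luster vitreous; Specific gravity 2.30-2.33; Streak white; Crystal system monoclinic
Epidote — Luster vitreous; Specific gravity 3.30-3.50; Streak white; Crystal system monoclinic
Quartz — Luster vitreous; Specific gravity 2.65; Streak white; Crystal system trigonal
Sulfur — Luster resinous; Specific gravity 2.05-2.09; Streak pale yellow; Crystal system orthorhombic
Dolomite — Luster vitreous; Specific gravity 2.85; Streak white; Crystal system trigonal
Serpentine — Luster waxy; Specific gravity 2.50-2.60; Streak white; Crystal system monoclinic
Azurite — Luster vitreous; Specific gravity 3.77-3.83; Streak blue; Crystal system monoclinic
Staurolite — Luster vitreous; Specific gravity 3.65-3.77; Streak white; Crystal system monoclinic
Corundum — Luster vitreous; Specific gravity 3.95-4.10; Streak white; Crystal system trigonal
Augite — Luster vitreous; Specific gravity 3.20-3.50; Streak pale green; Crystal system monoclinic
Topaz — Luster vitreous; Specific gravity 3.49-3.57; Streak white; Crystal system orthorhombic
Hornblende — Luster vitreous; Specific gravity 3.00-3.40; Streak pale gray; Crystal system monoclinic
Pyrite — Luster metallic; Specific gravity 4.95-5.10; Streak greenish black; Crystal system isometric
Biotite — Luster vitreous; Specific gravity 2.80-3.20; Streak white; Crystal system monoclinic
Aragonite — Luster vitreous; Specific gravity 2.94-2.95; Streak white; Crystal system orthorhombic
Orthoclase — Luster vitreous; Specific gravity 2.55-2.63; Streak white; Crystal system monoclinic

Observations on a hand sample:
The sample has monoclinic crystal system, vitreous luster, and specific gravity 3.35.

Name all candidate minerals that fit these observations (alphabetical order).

Monoclinic crystal system: narrows the field to Chlorite, Gypsum, Epidote, Serpentine, Azurite, Staurolite, Augite, Hornblende, Biotite, Orthoclase.
Vitreous luster excludes Chlorite, Serpentine.
Specific gravity 3.35: leaves Epidote, Augite, Hornblende.
The minerals that satisfy all observations are Augite, Epidote, Hornblende.

Augite, Epidote, Hornblende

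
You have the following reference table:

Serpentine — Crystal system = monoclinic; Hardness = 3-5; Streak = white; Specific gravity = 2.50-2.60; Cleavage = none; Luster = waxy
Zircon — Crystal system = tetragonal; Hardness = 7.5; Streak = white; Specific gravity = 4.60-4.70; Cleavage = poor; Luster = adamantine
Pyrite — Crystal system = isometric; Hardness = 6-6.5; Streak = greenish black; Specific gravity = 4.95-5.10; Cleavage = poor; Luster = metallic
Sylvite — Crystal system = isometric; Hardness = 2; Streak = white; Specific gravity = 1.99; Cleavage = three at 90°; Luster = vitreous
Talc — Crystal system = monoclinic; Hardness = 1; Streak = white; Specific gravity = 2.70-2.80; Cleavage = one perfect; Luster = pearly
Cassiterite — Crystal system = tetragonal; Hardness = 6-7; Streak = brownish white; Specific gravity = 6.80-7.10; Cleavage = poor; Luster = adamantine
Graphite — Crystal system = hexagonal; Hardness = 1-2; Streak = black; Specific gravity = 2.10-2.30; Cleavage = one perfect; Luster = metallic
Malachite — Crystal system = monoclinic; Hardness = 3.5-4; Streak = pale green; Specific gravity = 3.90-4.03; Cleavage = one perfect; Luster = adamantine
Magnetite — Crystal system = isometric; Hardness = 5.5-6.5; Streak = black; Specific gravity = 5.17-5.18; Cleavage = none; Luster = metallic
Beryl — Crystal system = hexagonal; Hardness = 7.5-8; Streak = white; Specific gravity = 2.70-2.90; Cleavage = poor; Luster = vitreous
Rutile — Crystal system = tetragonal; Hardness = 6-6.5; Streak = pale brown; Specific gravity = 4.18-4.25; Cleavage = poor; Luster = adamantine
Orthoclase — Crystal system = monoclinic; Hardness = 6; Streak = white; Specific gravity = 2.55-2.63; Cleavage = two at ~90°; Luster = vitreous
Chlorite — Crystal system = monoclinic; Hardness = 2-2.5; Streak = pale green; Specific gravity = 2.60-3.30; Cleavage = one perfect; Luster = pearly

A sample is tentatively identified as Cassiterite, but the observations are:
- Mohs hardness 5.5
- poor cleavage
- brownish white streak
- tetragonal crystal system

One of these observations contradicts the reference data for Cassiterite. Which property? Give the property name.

hardness

Mohs hardness 5.5: Cassiterite has hardness 6-7 — inconsistent.
Poor cleavage: Cassiterite has cleavage poor — within range.
Brownish white streak: Cassiterite has brownish white streak — within range.
Tetragonal crystal system: Cassiterite has tetragonal system — within range.
Only the hardness is inconsistent.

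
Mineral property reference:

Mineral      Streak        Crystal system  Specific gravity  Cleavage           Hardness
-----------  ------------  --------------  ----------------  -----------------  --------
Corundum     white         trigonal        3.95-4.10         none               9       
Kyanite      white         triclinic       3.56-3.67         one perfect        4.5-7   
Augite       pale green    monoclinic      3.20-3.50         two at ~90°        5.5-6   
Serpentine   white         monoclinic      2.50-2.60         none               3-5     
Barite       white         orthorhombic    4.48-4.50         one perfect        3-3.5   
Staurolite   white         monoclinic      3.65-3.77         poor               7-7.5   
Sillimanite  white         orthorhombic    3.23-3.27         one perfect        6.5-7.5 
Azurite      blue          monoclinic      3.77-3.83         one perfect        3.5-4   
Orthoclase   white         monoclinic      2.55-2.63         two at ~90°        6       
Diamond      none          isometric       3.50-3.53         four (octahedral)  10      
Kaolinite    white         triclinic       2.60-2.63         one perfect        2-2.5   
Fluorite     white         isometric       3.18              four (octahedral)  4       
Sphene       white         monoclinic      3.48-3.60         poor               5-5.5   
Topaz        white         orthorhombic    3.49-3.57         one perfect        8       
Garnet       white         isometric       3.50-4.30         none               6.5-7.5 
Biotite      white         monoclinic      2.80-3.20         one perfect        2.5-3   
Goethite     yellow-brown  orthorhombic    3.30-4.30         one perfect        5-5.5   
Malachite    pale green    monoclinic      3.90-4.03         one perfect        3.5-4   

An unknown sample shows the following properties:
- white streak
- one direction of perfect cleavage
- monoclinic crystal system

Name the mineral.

White streak rules out Augite, Azurite, Diamond, Goethite, Malachite.
One direction of perfect cleavage: only Kyanite, Barite, Sillimanite, Kaolinite, Topaz, Biotite remain.
Monoclinic crystal system: Biotite remains.
Only Biotite satisfies all observations.

Biotite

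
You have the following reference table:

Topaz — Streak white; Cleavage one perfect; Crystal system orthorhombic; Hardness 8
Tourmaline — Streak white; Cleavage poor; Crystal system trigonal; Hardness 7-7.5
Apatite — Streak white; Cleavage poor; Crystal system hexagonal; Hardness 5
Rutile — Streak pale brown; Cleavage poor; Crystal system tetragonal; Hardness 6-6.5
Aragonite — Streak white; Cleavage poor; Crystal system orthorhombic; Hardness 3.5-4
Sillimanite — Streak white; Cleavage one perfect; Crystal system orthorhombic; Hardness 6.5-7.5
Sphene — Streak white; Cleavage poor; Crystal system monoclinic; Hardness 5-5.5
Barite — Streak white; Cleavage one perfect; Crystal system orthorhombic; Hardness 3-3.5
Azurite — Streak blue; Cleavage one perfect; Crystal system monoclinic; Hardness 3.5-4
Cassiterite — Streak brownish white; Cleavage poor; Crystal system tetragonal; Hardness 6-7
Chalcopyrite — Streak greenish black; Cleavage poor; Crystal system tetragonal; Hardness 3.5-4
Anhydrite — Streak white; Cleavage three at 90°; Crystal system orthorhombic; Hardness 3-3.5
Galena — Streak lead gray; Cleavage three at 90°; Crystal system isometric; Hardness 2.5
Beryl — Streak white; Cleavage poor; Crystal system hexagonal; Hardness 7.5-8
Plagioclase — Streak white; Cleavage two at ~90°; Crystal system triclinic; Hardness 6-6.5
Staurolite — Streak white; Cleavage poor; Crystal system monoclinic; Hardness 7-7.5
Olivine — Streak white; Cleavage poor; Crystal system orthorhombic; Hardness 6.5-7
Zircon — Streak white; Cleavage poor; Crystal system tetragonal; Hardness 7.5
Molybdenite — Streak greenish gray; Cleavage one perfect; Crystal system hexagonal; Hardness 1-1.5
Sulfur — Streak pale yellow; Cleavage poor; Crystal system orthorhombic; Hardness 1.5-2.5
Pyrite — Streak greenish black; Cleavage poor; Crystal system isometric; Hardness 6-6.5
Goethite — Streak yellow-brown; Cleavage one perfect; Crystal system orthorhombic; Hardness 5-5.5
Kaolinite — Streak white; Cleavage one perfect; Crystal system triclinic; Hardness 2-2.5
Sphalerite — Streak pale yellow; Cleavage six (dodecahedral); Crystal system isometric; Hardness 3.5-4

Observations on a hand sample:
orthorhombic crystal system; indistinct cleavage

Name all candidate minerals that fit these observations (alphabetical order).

Aragonite, Olivine, Sulfur

Orthorhombic crystal system — leaves Topaz, Aragonite, Sillimanite, Barite, Anhydrite, Olivine, Sulfur, Goethite.
Indistinct cleavage — only Aragonite, Olivine, Sulfur remain.
Consistent with every observation: Aragonite, Olivine, Sulfur.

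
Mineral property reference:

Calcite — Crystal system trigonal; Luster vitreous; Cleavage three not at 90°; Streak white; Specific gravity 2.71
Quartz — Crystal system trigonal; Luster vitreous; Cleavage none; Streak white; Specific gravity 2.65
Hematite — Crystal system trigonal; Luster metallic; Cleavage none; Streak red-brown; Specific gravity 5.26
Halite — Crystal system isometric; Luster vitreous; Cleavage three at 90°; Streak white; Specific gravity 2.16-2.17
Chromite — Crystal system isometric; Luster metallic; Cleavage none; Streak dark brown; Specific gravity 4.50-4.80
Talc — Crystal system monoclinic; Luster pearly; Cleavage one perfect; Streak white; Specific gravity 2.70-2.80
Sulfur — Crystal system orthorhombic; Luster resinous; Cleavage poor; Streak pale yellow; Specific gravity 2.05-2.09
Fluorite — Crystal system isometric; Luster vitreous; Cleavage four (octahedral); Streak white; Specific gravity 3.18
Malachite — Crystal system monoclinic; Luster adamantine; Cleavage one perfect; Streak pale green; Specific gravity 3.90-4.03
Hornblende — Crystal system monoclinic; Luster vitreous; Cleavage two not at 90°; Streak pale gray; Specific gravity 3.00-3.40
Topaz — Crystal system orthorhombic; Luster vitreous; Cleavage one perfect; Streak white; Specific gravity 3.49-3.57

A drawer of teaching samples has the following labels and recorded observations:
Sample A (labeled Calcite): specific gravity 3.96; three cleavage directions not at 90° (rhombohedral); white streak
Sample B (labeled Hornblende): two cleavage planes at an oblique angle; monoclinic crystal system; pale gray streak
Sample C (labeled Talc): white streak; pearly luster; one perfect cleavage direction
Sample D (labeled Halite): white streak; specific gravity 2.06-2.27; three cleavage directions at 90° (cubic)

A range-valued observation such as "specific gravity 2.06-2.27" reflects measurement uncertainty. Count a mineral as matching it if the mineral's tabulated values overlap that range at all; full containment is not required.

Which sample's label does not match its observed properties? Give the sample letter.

A

Sample A: Calcite has SG 2.71, but the record shows specific gravity 3.96 — this label is wrong.
Sample B: nothing contradicts Hornblende.
Sample C: nothing contradicts Talc.
Sample D: nothing contradicts Halite.
Sample A is the mislabeled one.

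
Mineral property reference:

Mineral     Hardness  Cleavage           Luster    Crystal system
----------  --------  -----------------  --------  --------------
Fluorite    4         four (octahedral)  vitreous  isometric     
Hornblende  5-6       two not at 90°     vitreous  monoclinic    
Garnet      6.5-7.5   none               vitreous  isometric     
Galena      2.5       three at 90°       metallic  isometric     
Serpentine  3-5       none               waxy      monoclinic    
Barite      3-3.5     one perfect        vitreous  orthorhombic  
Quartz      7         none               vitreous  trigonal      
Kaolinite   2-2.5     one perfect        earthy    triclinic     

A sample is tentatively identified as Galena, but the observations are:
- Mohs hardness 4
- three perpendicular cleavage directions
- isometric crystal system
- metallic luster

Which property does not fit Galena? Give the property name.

hardness

Mohs hardness 4: Galena has hardness 2.5 — does not match.
Three perpendicular cleavage directions: Galena has cleavage three at 90° — matches.
Isometric crystal system: Galena has isometric system — matches.
Metallic luster: Galena has metallic luster — matches.
Only the hardness is inconsistent.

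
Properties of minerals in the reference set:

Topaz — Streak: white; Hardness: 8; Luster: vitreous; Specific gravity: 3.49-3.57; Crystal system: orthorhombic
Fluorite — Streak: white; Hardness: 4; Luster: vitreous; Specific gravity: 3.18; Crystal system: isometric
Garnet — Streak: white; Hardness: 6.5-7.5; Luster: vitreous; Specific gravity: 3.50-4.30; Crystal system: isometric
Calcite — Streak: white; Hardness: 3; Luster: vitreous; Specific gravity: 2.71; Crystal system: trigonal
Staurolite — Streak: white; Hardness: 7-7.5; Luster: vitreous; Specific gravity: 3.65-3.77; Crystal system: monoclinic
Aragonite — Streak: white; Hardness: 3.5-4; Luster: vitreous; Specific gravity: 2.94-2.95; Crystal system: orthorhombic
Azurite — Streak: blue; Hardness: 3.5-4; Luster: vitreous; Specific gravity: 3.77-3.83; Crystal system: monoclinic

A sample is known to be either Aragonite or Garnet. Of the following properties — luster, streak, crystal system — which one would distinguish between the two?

Luster: both vitreous — identical.
Streak: both white — identical.
Crystal system: Aragonite orthorhombic, Garnet isometric — these differ.
Of the listed properties, crystal system is the one that separates them.

crystal system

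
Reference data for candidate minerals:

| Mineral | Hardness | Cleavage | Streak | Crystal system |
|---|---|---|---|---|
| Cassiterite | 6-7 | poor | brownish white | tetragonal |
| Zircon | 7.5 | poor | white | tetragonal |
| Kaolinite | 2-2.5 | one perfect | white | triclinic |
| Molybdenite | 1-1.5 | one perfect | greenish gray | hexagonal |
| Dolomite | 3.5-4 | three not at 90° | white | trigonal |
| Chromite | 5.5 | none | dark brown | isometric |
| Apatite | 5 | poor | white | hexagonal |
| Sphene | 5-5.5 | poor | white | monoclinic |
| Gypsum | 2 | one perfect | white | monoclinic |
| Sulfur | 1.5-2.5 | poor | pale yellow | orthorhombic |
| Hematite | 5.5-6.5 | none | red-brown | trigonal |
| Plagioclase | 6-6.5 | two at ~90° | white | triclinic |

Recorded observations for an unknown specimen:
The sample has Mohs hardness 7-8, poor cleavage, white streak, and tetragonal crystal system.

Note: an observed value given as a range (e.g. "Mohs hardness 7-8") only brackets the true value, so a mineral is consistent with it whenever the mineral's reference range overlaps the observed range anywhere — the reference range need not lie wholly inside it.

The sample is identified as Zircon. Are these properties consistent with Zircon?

Yes

Mohs hardness 7-8 — is consistent with Zircon (hardness 7.5).
Poor cleavage — is consistent with Zircon (cleavage poor).
White streak — is consistent with Zircon (white streak).
Tetragonal crystal system — is consistent with Zircon (tetragonal system).
Nothing contradicts Zircon.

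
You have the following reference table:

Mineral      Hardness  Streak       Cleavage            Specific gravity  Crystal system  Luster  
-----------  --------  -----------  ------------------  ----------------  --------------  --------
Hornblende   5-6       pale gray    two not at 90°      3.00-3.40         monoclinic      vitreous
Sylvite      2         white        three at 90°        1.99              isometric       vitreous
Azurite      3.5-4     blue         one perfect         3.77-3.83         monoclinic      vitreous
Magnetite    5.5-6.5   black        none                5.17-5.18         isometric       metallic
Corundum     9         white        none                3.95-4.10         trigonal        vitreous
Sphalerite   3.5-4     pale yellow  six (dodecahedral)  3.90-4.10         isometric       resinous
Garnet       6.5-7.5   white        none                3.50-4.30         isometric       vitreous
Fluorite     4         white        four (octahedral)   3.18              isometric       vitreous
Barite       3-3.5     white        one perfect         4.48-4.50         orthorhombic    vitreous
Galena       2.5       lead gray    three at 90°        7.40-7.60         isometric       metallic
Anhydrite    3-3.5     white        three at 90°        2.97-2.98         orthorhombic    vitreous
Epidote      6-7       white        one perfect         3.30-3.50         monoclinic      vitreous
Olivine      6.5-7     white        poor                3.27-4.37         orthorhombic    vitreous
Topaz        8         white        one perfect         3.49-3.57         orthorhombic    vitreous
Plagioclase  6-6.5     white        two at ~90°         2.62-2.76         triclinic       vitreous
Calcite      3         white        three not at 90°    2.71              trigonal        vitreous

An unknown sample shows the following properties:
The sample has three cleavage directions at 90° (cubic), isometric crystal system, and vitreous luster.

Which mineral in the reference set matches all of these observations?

Sylvite

Three cleavage directions at 90° (cubic) — Sylvite, Galena, Anhydrite remain.
Isometric crystal system rules out Anhydrite.
Vitreous luster is inconsistent with Galena.
Sylvite is the sole remaining match.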